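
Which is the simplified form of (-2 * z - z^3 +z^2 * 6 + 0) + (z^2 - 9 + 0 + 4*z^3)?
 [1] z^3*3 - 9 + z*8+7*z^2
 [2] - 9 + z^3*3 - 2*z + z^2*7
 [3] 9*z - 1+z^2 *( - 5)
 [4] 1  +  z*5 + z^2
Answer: 2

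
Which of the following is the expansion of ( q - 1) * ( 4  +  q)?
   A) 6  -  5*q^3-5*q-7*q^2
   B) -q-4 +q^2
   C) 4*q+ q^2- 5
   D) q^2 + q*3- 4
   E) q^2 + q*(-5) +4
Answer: D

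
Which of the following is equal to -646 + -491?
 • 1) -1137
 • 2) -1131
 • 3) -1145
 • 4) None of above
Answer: 1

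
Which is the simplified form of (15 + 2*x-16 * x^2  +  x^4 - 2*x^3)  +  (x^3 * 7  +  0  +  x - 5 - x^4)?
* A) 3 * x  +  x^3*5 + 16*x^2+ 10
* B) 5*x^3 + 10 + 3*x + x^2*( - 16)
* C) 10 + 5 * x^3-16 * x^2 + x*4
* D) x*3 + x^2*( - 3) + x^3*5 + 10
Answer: B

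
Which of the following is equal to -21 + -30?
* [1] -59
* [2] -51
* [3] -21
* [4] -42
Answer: 2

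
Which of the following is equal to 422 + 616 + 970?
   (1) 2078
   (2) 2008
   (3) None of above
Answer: 2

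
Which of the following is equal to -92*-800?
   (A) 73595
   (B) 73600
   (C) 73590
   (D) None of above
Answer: B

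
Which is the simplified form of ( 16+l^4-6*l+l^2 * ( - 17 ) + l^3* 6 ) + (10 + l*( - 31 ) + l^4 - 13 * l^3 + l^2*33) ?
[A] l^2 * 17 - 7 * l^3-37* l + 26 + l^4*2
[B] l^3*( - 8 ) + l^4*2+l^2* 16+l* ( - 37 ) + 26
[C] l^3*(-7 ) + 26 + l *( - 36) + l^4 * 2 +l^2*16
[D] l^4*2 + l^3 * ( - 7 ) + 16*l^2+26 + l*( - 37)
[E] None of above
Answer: D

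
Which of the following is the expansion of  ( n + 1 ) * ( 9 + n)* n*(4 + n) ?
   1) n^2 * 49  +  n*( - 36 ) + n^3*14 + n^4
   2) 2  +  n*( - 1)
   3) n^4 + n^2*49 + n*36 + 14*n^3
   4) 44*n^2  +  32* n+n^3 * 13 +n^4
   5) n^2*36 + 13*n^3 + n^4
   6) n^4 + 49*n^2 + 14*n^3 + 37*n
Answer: 3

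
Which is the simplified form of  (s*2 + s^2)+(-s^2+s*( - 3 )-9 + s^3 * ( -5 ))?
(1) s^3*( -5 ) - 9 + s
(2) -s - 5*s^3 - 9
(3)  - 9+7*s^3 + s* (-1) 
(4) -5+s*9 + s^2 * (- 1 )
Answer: 2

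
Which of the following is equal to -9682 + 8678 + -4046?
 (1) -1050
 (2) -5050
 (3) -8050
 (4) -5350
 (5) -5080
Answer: 2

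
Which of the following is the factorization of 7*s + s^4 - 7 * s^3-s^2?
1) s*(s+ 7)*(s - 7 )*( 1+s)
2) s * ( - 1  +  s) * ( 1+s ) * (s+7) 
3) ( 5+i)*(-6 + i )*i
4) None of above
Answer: 4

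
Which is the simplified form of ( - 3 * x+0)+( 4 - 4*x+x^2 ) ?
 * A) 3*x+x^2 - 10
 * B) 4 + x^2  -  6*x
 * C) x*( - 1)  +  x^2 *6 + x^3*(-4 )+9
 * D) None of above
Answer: D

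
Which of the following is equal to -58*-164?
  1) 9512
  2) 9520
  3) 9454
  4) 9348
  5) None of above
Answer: 1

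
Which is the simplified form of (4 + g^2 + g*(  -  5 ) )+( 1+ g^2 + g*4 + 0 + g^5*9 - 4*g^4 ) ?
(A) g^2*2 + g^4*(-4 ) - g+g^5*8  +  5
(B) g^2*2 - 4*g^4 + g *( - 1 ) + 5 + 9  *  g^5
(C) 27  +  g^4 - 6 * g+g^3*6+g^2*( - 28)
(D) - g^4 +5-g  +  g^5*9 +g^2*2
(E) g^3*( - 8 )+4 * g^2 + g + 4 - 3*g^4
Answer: B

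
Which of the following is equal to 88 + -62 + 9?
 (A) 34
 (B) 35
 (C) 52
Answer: B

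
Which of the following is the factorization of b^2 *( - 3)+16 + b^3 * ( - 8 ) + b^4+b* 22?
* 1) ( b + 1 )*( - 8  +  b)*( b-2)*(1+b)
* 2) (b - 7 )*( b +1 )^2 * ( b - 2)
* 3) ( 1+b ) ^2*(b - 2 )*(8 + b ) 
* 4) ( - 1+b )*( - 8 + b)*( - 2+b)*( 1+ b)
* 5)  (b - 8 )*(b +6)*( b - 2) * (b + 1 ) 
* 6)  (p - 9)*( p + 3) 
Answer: 1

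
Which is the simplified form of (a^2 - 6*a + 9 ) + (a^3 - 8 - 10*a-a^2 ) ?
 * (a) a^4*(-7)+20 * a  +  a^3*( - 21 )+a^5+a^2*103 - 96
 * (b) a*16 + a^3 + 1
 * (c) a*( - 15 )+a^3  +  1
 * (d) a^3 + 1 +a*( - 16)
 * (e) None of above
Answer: d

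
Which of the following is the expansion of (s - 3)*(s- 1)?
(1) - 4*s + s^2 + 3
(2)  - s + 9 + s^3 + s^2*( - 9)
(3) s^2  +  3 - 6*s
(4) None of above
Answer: 1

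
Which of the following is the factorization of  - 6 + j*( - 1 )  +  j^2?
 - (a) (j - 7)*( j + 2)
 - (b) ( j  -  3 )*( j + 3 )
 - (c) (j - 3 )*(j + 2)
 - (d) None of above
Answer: c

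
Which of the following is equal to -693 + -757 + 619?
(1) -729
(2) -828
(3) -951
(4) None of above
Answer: 4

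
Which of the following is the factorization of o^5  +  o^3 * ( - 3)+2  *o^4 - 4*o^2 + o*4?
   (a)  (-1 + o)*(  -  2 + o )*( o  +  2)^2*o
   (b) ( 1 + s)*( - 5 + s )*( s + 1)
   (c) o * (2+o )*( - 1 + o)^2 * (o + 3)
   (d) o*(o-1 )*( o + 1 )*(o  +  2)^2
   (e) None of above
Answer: e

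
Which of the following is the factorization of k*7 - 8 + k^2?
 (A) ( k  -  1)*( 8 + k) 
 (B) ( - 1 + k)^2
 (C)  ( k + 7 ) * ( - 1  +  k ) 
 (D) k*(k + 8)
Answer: A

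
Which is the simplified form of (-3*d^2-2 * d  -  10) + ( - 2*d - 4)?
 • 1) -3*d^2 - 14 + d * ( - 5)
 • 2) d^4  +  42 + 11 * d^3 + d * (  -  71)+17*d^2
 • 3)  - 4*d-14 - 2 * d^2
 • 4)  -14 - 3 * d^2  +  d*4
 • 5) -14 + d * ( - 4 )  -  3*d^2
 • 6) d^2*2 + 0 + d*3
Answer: 5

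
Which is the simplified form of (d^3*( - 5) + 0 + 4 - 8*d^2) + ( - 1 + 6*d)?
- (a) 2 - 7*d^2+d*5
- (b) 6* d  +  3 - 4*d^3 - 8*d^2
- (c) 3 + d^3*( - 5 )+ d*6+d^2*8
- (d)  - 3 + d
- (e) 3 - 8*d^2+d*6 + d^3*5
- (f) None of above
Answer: f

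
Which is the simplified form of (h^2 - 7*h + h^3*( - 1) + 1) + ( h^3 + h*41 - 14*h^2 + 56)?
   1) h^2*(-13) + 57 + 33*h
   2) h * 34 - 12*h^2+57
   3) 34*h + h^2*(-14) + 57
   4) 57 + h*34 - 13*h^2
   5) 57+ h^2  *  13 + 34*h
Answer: 4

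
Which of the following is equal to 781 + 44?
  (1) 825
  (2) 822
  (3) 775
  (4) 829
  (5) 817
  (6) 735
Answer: 1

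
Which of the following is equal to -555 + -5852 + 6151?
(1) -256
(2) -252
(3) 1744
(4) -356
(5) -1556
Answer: 1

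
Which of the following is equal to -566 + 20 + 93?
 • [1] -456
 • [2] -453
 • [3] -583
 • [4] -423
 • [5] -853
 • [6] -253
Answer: 2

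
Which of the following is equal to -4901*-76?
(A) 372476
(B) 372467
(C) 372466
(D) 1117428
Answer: A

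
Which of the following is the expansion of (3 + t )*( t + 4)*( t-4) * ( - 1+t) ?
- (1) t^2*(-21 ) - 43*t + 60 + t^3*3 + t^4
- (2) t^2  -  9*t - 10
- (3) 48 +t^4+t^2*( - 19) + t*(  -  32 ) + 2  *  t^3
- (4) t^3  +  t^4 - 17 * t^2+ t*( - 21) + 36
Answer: 3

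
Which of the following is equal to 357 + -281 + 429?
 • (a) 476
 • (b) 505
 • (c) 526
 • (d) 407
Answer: b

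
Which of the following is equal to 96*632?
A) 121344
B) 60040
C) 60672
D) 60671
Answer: C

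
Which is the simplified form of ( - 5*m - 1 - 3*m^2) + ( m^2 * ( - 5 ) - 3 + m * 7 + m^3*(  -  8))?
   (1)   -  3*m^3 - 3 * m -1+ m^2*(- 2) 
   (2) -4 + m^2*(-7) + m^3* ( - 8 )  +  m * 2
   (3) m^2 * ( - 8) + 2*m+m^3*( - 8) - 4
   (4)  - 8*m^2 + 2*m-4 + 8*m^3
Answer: 3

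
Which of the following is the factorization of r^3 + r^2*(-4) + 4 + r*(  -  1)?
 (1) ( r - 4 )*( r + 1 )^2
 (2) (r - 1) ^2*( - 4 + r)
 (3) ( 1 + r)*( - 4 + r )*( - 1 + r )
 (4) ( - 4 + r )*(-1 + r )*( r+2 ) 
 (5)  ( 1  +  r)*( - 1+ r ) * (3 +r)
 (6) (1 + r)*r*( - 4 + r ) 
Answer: 3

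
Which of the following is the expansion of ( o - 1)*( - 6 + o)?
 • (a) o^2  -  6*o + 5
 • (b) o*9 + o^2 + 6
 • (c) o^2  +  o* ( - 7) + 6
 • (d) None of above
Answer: c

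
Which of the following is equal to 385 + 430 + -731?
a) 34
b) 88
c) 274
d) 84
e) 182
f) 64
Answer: d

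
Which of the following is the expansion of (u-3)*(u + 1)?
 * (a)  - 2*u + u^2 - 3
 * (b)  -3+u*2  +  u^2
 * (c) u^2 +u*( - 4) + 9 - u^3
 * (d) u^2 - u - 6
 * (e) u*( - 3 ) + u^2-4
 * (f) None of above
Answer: a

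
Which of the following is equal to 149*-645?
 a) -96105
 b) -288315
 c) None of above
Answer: a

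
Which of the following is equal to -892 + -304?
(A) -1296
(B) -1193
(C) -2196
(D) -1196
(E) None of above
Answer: D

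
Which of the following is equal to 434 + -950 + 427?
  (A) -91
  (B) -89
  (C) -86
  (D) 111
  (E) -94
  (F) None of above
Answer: B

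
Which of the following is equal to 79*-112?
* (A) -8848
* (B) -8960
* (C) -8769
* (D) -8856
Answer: A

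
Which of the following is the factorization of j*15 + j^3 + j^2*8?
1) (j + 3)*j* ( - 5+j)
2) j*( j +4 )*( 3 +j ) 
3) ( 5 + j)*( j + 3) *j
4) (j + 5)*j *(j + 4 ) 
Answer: 3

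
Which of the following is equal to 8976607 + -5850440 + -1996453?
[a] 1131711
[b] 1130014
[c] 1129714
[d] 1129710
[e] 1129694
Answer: c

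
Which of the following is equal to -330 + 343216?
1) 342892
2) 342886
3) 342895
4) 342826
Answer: 2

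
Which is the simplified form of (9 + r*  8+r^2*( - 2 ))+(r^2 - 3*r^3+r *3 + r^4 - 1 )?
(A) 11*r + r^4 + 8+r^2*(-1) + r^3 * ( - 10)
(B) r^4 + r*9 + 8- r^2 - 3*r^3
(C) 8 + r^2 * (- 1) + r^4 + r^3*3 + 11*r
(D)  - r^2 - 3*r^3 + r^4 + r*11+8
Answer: D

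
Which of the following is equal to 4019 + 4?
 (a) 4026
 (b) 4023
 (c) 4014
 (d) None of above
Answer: b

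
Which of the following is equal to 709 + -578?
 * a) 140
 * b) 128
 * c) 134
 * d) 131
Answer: d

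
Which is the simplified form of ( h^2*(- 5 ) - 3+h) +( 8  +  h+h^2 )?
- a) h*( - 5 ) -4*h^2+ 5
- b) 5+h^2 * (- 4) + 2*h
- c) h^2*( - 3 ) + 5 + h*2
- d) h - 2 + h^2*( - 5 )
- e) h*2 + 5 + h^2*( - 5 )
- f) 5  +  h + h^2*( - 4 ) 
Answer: b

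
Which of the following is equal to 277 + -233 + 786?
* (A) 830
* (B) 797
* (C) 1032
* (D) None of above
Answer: A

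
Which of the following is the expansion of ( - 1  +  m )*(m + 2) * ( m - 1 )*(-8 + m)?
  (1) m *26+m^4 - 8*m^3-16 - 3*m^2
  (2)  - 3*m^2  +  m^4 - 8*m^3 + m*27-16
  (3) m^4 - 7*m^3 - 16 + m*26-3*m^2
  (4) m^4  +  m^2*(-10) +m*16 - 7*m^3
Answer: 1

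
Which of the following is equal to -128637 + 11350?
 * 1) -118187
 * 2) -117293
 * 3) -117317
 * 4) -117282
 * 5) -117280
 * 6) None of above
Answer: 6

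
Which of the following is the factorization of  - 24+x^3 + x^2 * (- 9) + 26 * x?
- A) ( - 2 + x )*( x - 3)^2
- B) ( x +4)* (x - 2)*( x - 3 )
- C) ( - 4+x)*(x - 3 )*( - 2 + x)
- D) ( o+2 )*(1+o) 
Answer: C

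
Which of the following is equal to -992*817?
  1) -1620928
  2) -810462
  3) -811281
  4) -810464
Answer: 4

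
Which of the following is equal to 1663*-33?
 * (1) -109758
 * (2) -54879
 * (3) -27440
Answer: 2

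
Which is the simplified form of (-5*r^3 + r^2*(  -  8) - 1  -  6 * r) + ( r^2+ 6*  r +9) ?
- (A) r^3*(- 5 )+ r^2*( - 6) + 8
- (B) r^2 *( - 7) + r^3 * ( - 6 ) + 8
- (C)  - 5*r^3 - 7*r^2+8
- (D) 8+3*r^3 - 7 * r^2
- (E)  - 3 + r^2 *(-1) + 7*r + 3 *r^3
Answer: C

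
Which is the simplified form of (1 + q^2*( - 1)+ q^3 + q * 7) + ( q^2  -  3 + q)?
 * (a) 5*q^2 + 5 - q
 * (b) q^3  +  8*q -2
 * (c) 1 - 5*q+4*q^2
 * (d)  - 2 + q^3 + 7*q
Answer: b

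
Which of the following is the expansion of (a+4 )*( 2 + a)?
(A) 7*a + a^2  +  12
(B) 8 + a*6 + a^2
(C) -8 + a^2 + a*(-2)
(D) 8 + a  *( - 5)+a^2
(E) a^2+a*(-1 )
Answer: B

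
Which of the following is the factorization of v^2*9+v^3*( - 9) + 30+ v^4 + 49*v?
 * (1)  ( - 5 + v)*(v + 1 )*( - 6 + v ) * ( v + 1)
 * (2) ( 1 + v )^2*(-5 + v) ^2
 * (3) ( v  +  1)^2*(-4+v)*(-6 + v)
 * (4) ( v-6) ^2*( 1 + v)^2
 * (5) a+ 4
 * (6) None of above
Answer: 1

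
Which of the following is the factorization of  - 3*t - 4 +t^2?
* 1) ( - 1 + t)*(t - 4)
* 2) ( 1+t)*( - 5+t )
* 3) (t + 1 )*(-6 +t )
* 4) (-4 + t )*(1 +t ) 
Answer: 4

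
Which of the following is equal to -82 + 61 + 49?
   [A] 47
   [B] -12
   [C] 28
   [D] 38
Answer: C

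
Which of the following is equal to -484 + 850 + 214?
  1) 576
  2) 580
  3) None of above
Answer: 2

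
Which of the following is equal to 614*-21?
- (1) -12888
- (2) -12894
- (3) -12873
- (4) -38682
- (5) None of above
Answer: 2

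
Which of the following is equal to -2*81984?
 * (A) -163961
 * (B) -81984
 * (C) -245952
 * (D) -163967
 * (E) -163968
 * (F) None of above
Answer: E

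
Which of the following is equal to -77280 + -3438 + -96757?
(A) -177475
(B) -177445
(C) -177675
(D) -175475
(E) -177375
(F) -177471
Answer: A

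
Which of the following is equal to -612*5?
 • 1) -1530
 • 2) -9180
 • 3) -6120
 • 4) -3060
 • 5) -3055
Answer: 4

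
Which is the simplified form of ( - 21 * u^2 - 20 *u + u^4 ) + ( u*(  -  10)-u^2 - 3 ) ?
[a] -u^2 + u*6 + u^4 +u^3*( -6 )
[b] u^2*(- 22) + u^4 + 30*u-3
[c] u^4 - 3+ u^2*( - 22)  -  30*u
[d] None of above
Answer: c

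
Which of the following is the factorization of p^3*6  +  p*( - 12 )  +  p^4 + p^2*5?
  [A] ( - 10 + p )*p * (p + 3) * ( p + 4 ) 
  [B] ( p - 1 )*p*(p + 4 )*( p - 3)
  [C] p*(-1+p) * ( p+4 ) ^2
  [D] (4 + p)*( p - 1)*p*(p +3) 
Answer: D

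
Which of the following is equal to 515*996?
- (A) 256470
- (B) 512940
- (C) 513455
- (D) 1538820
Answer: B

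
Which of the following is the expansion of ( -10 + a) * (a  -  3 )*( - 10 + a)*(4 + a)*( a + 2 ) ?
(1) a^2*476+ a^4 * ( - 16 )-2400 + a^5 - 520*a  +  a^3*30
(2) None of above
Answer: 2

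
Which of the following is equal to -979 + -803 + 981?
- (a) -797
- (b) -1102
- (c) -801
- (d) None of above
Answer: c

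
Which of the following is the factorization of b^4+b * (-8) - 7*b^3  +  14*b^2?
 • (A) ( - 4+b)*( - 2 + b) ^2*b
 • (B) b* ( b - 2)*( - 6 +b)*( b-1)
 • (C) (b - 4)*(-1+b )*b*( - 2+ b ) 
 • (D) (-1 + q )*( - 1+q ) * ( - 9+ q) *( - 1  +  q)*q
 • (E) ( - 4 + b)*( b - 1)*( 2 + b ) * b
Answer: C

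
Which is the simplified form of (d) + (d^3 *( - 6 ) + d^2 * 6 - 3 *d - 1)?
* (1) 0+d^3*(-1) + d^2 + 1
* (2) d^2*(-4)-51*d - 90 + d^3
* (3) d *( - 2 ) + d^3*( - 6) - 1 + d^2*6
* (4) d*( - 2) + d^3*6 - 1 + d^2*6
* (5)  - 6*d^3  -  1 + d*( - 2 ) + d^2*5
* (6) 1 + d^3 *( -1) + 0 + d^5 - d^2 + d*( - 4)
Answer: 3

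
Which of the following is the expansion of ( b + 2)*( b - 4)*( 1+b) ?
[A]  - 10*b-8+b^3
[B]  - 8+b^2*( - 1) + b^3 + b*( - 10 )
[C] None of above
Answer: B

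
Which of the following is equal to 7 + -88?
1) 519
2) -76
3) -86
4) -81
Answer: 4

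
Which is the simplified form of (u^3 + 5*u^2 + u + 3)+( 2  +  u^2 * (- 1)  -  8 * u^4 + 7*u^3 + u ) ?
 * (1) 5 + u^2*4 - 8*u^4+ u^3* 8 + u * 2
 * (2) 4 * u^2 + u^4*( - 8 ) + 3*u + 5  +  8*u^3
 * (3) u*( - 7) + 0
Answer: 1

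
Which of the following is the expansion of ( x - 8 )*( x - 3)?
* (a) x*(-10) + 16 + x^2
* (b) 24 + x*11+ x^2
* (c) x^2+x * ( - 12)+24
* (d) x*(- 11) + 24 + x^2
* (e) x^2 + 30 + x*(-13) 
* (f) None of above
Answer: d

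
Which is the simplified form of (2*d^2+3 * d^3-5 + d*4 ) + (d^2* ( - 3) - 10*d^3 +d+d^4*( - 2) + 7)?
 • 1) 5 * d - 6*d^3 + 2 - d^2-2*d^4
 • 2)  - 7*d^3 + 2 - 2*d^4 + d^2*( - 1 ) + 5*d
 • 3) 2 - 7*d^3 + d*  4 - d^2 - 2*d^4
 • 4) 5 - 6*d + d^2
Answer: 2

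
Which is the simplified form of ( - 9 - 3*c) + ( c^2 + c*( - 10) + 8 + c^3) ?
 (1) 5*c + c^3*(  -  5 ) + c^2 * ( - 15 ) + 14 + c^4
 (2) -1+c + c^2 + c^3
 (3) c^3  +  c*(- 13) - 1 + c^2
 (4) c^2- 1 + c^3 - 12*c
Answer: 3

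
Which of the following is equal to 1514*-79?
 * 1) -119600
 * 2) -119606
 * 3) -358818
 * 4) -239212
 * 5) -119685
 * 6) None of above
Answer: 2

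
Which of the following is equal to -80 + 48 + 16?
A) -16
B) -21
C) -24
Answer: A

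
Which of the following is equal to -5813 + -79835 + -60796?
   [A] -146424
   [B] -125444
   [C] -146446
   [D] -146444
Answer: D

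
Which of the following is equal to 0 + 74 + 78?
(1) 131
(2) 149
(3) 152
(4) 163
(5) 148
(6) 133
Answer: 3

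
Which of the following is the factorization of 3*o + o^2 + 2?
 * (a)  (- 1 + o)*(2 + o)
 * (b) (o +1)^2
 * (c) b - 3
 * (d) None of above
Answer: d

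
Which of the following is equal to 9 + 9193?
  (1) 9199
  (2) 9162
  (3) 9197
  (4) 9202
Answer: 4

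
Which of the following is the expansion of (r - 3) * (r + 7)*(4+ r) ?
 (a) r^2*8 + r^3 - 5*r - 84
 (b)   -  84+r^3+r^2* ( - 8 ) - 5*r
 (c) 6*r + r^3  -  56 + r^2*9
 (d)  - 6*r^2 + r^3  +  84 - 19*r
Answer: a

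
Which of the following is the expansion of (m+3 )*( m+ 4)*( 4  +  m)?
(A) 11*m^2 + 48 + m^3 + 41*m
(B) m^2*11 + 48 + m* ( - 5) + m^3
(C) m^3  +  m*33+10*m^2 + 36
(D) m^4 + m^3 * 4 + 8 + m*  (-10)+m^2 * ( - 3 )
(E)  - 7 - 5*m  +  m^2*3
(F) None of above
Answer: F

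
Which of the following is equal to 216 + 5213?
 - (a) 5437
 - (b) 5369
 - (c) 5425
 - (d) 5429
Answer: d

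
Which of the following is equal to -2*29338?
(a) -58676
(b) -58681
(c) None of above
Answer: a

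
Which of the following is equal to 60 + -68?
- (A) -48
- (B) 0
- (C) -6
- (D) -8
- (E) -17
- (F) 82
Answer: D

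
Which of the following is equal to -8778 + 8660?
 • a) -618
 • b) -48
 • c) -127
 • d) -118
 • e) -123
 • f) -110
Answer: d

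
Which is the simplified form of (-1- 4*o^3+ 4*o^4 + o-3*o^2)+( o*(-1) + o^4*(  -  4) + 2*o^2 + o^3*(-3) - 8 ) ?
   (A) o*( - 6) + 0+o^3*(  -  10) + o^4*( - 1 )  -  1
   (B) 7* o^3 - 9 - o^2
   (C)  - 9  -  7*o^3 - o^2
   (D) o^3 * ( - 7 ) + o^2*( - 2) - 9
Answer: C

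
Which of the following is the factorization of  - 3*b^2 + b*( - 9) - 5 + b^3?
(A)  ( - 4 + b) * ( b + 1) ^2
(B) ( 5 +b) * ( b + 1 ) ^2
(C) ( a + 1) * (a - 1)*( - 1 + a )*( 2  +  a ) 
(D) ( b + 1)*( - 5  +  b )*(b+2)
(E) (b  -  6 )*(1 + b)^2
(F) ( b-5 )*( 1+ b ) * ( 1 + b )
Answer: F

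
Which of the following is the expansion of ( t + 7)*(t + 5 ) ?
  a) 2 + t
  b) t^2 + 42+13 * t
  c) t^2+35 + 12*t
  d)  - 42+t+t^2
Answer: c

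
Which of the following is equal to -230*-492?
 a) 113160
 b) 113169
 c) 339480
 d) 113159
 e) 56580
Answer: a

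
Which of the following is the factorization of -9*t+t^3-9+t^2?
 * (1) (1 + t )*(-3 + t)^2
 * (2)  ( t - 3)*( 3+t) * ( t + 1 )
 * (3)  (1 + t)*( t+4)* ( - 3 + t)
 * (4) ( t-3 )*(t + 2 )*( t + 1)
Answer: 2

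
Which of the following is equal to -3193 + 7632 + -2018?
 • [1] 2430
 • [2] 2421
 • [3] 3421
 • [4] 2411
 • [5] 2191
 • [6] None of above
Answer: 2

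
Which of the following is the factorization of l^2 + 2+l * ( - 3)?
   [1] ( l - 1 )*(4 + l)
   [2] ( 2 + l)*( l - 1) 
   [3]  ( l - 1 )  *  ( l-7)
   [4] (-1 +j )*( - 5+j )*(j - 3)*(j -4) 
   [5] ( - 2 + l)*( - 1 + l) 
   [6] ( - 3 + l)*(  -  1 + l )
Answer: 5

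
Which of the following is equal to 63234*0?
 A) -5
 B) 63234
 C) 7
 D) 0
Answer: D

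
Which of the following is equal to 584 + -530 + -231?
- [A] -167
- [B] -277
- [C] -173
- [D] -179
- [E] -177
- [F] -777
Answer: E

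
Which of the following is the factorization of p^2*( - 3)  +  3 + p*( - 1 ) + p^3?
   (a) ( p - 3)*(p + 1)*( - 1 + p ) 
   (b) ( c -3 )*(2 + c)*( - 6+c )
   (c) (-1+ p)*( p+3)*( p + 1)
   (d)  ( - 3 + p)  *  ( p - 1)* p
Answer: a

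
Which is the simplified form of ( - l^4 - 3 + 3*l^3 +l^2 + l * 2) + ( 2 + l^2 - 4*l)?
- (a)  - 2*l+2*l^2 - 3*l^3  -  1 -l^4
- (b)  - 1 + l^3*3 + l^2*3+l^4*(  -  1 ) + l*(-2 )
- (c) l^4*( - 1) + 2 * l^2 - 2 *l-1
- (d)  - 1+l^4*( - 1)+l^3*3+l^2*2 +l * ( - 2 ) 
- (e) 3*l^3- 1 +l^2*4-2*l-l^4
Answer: d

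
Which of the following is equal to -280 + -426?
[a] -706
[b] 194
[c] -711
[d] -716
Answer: a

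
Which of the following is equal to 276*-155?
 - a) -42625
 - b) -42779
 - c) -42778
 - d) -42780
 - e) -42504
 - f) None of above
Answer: d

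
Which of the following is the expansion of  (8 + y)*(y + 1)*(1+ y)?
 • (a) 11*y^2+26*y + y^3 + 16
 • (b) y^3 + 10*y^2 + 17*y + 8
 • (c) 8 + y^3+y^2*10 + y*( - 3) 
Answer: b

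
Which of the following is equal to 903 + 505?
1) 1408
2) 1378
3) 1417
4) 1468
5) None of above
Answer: 1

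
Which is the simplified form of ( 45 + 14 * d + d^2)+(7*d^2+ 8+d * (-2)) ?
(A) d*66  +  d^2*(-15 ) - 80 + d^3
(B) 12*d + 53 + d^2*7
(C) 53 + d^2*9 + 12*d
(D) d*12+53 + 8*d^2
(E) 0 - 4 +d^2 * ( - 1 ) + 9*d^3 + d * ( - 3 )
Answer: D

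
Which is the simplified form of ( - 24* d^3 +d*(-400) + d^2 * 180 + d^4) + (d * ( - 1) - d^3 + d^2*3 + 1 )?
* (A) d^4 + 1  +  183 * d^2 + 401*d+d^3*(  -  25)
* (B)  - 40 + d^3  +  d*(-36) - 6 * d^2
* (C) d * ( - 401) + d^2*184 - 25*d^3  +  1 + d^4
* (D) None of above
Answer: D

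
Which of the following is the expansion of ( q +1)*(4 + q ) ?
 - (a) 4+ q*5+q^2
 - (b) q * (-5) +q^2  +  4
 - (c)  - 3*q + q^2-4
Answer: a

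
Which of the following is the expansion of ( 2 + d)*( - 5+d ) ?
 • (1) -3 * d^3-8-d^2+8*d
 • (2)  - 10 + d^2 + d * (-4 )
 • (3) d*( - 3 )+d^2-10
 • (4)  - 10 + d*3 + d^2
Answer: 3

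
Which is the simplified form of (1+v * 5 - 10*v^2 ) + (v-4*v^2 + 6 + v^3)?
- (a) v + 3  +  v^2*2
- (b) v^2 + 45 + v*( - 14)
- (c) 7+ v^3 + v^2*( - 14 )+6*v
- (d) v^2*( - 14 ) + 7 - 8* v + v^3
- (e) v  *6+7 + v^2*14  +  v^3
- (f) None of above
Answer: c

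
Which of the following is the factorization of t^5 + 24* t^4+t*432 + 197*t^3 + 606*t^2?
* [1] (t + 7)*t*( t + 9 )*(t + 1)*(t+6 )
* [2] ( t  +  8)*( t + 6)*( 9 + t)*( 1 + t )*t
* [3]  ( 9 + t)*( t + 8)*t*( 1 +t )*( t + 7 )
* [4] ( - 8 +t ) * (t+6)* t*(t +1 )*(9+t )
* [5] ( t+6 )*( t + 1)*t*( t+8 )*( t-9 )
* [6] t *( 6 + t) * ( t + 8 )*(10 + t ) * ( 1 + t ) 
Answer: 2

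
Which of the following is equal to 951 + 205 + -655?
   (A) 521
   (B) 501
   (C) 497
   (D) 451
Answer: B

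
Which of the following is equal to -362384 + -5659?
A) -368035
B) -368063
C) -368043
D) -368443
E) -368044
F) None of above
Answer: C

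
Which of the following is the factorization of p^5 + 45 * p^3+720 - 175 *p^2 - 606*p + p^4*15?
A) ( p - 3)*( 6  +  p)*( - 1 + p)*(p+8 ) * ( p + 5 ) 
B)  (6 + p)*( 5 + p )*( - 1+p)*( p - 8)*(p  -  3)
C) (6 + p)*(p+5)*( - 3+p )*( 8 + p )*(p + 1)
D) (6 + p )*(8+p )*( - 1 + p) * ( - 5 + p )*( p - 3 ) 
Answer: A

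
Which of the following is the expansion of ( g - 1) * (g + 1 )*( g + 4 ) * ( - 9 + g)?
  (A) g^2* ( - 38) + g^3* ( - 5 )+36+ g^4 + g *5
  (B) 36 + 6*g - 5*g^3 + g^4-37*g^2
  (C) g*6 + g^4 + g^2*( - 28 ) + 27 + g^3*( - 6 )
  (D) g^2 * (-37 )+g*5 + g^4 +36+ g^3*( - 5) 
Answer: D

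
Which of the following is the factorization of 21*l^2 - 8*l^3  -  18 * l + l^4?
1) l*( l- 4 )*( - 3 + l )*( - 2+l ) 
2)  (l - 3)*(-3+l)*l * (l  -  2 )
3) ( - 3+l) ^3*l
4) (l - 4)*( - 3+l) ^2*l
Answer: 2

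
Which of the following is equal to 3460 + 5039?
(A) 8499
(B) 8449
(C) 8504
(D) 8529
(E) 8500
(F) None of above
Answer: A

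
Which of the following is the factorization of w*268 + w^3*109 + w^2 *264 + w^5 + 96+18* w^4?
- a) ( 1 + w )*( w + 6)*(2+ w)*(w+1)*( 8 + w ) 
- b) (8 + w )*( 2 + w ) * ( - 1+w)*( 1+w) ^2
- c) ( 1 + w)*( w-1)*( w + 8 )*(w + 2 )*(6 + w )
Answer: a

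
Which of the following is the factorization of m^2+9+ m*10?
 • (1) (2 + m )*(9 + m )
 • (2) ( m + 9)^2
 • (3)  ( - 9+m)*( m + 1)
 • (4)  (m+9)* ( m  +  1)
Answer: 4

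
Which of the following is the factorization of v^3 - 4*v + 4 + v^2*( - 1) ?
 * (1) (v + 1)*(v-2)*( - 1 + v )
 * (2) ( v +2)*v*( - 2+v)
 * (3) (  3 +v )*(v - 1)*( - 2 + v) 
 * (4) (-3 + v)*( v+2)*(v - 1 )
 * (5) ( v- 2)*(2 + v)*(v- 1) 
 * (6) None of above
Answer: 5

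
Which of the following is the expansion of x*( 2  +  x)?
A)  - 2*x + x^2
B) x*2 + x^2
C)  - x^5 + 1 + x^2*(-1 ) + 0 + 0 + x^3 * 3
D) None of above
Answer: B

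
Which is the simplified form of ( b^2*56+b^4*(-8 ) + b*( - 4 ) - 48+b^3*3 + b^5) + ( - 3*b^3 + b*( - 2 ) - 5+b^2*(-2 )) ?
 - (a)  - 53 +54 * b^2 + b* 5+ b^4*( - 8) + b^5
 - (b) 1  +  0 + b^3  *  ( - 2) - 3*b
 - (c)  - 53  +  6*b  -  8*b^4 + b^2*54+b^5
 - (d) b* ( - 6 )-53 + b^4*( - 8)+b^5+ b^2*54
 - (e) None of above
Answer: d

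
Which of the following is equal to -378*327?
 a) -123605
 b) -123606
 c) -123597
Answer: b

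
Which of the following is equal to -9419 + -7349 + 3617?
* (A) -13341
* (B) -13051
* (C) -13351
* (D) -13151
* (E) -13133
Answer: D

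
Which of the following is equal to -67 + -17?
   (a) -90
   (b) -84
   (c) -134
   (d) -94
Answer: b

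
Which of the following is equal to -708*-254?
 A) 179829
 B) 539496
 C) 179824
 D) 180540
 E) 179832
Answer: E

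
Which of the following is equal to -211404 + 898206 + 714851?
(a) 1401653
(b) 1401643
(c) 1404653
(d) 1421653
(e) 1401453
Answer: a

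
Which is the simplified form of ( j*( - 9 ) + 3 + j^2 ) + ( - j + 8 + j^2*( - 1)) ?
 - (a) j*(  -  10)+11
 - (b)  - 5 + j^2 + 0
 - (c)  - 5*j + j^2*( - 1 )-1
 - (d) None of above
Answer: a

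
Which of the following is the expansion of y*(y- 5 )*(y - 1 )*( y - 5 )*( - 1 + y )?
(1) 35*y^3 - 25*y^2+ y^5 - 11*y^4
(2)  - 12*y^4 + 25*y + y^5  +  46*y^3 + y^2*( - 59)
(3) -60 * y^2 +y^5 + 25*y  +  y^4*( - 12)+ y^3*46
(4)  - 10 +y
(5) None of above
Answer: 3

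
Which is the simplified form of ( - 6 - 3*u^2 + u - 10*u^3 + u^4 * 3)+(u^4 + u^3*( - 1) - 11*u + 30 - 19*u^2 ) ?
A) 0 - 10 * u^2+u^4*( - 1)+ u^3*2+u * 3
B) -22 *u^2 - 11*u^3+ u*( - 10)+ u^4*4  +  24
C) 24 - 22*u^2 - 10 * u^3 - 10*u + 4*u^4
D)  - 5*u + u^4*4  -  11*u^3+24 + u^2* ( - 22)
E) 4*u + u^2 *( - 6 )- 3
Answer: B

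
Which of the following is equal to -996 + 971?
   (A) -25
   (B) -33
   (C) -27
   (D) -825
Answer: A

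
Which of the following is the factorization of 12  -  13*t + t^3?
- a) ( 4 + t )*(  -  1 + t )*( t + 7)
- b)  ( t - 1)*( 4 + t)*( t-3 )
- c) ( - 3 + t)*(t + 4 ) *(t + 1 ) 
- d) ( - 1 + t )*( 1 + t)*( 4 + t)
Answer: b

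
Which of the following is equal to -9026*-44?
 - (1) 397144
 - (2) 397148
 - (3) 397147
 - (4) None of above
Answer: 1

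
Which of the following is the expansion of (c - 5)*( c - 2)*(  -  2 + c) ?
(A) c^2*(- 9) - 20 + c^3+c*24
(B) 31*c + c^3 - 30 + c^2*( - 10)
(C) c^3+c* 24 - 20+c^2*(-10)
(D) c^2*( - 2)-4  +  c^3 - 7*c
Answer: A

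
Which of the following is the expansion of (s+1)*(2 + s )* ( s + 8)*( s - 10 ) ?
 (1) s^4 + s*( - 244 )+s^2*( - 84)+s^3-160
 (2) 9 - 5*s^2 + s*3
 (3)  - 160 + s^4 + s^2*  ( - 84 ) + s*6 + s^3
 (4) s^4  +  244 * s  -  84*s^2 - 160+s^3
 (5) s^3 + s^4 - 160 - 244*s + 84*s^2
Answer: 1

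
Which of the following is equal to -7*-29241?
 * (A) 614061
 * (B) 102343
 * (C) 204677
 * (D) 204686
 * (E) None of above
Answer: E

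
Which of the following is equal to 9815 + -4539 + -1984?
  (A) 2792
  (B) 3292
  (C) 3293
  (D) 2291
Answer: B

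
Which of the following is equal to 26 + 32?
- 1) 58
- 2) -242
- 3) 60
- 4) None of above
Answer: 1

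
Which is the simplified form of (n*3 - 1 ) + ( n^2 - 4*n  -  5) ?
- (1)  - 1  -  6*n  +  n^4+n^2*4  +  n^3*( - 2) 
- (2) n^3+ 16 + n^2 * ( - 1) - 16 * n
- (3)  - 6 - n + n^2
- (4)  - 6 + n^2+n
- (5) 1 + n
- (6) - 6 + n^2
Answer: 3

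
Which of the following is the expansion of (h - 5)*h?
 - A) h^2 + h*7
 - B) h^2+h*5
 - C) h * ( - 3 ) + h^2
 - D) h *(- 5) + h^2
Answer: D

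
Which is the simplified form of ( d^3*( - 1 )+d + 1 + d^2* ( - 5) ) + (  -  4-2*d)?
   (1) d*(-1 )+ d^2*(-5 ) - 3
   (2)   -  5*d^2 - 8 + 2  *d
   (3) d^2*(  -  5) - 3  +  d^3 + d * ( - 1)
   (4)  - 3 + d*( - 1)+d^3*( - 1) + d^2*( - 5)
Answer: 4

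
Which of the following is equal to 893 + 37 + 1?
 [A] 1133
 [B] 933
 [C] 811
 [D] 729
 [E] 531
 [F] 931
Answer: F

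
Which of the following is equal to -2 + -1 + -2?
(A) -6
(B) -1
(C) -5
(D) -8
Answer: C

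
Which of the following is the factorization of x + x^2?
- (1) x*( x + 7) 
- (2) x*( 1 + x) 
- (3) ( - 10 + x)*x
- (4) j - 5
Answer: 2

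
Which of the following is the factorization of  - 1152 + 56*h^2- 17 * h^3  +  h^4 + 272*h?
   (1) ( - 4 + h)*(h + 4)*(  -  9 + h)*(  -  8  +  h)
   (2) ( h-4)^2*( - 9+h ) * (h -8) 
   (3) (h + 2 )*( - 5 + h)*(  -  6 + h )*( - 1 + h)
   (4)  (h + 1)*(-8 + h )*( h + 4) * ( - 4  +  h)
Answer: 1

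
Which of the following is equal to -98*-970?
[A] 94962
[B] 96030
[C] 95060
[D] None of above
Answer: C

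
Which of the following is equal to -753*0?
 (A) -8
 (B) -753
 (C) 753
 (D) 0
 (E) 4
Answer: D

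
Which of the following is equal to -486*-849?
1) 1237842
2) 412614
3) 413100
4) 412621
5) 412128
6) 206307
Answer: 2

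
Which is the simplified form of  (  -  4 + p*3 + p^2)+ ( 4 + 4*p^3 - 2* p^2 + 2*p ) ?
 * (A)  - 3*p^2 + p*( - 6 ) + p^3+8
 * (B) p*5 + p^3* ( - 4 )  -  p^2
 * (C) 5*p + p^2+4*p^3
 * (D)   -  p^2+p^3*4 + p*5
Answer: D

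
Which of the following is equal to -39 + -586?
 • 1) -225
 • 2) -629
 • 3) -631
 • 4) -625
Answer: 4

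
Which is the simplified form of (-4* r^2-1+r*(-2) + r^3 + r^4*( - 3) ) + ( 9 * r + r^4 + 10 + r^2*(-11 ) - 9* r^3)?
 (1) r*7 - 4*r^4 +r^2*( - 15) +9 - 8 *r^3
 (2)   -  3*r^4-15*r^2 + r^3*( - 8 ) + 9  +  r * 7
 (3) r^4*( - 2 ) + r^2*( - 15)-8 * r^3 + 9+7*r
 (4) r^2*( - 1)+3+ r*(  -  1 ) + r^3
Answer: 3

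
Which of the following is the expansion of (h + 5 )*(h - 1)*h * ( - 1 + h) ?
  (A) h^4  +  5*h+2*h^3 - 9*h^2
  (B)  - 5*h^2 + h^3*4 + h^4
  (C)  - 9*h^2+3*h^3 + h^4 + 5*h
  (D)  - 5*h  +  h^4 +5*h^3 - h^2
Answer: C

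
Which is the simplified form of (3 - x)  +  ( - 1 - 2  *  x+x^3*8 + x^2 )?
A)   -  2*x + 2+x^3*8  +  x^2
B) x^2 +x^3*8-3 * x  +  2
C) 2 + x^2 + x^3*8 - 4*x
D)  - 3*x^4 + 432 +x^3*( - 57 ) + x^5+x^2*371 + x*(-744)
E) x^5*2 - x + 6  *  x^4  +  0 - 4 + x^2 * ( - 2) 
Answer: B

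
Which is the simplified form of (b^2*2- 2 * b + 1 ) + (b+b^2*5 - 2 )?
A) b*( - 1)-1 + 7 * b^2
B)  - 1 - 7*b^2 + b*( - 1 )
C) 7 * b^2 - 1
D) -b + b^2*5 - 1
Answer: A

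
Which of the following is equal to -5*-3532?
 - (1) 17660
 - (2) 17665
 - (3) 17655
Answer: 1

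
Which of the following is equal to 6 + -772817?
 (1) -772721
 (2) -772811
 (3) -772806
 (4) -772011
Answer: 2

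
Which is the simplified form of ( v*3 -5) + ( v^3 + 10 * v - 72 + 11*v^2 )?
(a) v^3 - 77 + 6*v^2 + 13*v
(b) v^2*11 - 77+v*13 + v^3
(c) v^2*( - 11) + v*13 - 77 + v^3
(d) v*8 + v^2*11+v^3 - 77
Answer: b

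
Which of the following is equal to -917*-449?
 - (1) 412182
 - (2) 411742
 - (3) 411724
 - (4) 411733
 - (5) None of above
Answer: 4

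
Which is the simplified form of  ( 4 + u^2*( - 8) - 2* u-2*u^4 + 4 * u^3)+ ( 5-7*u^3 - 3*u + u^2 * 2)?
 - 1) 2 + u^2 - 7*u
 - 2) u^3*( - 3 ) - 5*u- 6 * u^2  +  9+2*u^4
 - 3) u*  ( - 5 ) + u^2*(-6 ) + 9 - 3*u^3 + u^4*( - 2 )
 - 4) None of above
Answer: 3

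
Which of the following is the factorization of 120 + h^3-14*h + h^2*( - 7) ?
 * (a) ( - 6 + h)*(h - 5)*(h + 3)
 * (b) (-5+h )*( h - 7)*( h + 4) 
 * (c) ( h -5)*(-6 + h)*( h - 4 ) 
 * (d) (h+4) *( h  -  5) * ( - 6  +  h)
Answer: d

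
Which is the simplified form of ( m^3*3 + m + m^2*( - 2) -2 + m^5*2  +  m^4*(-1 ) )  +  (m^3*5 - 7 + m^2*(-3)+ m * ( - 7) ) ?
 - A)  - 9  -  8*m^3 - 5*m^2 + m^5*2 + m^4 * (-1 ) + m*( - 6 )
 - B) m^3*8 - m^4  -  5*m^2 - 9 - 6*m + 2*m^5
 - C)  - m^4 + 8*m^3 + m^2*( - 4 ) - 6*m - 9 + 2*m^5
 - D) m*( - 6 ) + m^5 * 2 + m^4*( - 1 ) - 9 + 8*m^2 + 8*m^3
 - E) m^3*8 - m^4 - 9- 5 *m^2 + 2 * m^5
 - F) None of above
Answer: B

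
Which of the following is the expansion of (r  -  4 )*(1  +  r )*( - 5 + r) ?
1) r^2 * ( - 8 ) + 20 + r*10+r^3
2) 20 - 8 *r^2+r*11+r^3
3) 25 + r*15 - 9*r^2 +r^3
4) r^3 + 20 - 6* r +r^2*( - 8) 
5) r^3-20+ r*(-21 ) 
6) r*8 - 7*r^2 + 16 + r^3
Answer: 2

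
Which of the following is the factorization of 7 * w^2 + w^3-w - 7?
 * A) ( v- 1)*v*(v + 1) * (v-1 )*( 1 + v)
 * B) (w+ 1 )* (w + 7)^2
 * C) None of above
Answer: C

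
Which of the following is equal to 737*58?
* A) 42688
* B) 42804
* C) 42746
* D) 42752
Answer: C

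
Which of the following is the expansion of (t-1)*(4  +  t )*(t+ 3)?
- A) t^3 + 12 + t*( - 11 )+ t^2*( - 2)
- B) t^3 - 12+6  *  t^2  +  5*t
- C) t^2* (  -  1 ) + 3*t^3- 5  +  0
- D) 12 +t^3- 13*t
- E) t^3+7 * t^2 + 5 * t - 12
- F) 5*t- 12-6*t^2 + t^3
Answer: B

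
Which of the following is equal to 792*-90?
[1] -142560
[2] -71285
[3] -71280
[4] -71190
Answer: 3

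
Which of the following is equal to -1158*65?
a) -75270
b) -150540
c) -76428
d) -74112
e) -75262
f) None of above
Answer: a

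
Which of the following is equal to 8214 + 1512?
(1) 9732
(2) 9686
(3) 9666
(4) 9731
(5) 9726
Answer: 5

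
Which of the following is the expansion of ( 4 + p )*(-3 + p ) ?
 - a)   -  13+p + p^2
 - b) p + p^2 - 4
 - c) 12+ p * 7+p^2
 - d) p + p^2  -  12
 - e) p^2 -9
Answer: d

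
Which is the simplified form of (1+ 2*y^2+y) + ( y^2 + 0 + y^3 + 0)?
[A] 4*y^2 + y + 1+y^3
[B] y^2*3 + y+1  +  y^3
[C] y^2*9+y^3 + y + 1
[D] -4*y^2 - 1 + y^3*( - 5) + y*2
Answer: B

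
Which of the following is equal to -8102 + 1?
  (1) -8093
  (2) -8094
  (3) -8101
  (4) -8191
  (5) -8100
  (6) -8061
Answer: 3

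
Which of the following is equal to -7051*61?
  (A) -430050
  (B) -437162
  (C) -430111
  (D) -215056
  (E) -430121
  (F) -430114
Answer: C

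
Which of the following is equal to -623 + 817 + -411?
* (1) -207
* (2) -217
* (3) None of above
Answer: 2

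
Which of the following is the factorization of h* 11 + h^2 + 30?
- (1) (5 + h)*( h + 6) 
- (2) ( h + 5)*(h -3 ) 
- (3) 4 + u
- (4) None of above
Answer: 1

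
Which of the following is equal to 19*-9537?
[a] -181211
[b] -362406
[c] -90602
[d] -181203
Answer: d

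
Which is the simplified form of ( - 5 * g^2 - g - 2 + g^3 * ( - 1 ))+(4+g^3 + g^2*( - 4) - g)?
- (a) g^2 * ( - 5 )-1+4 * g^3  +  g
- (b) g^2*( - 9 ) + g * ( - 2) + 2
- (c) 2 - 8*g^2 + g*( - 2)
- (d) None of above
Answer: b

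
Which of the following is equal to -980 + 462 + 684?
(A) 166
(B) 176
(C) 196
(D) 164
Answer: A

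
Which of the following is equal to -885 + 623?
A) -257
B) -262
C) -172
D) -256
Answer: B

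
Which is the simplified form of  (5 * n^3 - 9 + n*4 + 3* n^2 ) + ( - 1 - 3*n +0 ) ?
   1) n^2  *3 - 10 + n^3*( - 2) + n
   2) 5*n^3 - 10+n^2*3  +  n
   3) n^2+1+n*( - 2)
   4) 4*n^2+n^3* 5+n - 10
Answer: 2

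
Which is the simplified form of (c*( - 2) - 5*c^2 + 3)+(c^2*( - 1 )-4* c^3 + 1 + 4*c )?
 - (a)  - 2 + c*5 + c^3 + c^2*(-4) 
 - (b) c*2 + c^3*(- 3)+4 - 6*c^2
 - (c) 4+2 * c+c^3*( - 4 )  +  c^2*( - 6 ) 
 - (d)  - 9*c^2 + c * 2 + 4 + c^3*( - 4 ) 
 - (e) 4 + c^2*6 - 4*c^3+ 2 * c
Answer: c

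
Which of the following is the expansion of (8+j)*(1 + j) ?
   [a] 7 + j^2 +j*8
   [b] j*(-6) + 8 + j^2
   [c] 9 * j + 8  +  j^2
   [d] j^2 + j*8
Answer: c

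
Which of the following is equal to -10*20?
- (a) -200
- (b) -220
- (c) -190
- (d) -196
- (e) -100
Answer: a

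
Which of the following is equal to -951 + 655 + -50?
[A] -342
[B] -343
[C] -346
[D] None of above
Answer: C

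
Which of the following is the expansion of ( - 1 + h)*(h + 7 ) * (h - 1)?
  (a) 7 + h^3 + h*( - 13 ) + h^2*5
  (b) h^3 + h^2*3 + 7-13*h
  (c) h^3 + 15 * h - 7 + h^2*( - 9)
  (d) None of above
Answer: a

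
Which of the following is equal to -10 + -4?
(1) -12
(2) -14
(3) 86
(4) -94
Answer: 2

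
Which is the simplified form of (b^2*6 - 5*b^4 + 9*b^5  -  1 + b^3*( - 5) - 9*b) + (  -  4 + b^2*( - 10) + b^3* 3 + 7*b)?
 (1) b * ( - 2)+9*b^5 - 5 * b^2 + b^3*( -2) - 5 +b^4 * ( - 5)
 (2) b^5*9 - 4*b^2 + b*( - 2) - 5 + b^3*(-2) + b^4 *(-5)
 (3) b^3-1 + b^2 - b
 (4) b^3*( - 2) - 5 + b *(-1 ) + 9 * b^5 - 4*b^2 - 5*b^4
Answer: 2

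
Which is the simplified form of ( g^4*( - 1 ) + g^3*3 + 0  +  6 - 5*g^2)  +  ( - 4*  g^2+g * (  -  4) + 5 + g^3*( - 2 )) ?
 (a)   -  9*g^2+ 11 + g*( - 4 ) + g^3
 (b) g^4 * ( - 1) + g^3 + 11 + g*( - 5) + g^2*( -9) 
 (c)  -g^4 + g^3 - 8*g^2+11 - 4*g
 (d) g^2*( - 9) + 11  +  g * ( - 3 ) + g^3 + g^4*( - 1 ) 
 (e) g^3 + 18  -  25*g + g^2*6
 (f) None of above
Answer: f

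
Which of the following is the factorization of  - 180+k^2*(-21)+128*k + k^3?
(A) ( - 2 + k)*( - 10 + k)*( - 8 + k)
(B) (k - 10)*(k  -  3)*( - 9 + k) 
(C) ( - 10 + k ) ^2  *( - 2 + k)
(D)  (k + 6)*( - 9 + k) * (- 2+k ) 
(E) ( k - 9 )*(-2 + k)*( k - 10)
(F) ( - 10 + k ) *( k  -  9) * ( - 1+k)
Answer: E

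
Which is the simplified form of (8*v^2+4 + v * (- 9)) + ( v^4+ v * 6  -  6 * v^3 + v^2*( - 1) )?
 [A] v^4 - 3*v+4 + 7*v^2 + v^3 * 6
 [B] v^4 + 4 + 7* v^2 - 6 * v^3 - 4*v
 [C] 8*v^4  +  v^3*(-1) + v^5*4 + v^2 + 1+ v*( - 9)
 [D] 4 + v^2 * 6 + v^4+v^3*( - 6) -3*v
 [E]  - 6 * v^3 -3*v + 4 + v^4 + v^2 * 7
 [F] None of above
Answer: E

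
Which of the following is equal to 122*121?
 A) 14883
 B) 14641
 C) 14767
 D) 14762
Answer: D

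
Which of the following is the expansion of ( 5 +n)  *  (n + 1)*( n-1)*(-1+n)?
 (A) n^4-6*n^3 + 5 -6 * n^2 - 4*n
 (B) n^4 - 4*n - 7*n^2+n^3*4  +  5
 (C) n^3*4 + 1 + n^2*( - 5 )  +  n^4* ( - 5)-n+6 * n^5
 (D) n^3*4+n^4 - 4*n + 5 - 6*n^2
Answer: D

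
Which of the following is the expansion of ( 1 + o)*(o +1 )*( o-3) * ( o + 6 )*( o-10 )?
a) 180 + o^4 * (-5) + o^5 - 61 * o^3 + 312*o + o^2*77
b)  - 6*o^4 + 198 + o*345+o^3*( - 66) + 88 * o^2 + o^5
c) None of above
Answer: a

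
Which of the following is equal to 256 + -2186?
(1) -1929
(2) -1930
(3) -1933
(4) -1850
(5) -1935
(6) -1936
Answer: 2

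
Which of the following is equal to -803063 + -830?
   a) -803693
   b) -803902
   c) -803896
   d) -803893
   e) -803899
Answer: d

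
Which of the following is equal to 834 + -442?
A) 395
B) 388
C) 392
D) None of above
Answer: C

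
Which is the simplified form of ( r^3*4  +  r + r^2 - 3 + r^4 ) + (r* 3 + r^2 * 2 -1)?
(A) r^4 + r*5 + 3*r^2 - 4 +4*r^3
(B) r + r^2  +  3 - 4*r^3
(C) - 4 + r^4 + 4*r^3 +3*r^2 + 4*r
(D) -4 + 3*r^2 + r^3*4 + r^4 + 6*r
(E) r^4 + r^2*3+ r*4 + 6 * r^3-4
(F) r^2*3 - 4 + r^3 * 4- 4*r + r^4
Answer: C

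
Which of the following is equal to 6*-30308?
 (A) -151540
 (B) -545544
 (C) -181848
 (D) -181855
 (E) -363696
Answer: C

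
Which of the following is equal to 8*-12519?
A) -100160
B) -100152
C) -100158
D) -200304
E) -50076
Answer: B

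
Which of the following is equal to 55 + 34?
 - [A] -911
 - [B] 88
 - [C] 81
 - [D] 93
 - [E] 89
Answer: E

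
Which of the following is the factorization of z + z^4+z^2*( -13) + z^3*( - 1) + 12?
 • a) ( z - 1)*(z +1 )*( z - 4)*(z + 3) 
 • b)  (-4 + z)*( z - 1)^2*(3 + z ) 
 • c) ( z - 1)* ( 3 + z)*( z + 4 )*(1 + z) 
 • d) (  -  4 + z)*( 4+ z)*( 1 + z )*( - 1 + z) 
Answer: a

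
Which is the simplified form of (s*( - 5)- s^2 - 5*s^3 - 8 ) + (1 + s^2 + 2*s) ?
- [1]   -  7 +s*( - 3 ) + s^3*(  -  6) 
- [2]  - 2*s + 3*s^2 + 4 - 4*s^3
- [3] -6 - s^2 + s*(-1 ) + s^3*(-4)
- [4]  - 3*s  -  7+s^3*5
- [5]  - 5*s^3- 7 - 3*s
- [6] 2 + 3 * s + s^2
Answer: 5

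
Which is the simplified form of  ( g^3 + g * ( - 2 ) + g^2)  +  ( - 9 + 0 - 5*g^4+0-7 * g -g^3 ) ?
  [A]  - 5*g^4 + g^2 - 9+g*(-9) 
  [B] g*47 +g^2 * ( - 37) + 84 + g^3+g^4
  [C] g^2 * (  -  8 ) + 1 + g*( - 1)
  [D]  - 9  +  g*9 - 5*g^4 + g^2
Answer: A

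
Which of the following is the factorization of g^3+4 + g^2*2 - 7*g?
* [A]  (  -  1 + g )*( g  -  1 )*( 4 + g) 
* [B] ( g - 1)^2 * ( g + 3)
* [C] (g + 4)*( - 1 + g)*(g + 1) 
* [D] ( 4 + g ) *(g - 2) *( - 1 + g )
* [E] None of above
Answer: A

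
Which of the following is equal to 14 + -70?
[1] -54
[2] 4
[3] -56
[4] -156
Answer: 3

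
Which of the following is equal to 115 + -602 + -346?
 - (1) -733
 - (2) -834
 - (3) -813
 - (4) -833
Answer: 4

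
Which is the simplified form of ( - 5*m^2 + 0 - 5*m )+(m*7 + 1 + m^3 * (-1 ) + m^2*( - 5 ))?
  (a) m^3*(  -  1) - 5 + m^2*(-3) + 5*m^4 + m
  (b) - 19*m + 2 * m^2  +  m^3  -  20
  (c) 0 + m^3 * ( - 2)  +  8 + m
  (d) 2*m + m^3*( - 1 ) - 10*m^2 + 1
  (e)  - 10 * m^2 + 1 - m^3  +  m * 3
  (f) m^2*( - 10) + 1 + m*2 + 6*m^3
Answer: d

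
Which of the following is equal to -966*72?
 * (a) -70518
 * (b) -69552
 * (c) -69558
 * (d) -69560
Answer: b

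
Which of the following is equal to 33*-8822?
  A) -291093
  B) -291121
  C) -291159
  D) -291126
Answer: D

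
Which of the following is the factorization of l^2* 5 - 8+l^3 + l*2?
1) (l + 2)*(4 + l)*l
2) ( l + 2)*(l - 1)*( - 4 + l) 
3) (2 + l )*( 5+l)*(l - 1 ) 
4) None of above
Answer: 4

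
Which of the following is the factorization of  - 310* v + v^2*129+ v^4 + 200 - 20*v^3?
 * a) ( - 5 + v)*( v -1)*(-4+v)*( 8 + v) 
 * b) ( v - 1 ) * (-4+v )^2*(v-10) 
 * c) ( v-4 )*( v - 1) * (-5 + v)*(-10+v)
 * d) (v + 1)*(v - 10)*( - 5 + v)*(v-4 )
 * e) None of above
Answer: c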